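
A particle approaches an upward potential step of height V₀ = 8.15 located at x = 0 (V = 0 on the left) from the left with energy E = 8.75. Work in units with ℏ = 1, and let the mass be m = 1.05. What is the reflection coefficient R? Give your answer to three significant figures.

On each side the TISE gives plane waves with k = √(2m(E − V))/ℏ: k₁ = √(2·1.05·8.75) = 4.287, k₂ = √(2·1.05·0.6) = 1.122.
Continuity of ψ and ψ′ at the step yields the reflection amplitude r = (k₁ − k₂)/(k₁ + k₂) = 0.5850; thus R = |r|² = 0.3422, T = 0.6578.

R = 0.342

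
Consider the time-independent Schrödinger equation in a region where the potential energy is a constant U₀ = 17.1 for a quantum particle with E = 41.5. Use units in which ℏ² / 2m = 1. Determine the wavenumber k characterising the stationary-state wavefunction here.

With E > U₀ the solution is oscillatory, ψ ∝ e^{±ikx} with k = √(2m(E − U₀))/ℏ.
k = √(2 × 0.5 × 24.4) = 4.940.

k = 4.94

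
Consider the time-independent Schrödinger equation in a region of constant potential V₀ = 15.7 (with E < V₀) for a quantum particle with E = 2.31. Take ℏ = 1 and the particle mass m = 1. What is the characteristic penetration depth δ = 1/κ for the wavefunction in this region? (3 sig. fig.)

Since E < V₀ the TISE in this region is ψ'' = κ²ψ with κ = √(2m(V₀ − E))/ℏ.
κ = √(2 × 1 × 13.39) = 5.175. The penetration depth is δ = 1/κ = 0.193.

δ = 0.193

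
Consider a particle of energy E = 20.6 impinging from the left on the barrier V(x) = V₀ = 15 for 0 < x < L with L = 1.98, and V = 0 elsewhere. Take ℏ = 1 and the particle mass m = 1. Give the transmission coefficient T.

T = 0.948

Above the barrier the interior wavenumber is k₂ = √(2m(E − V₀))/ℏ = 3.347, giving phase k₂L = 6.626.
T = [1 + V₀² sin²(k₂L) / (4E(E − V₀))]⁻¹ = 1/1.055 = 0.948.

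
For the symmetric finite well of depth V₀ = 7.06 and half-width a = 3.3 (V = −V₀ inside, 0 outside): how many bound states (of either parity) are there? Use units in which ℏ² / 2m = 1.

The dimensionless depth is z₀ = a√(2mV₀)/ℏ = 3.3 × √(7.060) = 8.768.
The even/odd transcendental equations gain one root per π/2 in z₀, giving N = 1 + ⌊2z₀/π⌋ = 1 + ⌊5.582⌋ = 6.

N = 6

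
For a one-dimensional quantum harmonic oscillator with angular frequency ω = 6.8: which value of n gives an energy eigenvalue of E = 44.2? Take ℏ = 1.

n = 6

Invert E_n = (n + ½)ℏω: n = E/ℏω − ½ = 6.000, so n = 6.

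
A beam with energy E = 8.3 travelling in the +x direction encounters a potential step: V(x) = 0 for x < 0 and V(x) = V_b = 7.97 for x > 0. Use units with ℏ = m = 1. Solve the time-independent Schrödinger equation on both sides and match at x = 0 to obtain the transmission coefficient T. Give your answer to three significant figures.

On each side the TISE gives plane waves with k = √(2m(E − V))/ℏ: k₁ = √(2·1·8.3) = 4.074, k₂ = √(2·1·0.33) = 0.8124.
Continuity of ψ and ψ′ at the step yields the reflection amplitude r = (k₁ − k₂)/(k₁ + k₂) = 0.6675; thus R = |r|² = 0.4456, T = 0.5544.

T = 0.554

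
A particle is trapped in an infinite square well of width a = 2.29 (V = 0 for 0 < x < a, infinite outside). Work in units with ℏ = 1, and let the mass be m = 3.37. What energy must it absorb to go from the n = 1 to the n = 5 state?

E_n = n²π²ℏ²/(2ma²), so ΔE = (5² − 1²) π²ℏ²/(2ma²).
ΔE = 24 × π² / (2 × 3.37 × 2.29²) = 6.702.

ΔE = 6.70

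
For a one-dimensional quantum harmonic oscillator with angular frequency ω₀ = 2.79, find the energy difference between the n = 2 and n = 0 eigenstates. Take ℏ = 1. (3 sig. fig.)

ΔE = 5.58

E_n = ℏω₀(n + ½), so ΔE = (2 − 0) ℏω₀ = 2 × 2.79 = 5.580.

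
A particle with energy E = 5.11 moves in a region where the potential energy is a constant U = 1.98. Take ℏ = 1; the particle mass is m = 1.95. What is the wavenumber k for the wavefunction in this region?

With E > U the solution is oscillatory, ψ ∝ e^{±ikx} with k = √(2m(E − U))/ℏ.
k = √(2 × 1.95 × 3.13) = 3.494.

k = 3.49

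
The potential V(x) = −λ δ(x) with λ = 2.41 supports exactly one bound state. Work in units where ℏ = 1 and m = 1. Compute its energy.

E = -2.90

The bound state is ψ(x) = √κ e^{−κ|x|}. The derivative jump ψ'(0⁺) − ψ'(0⁻) = −(2mλ/ℏ²)ψ(0) fixes κ = mλ/ℏ² = 2.410.
Then E = −ℏ²κ²/(2m) = −mλ²/(2ℏ²) = -2.904.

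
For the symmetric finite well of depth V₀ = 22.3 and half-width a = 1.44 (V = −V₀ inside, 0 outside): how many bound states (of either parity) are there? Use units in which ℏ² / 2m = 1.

Define the well-strength parameter z₀ = (a/ℏ)√(2mV₀) = 1.44 × √(2·0.5·22.3) = 6.800.
A new bound state (alternating even/odd) appears each time z₀ passes a multiple of π/2, so N = ⌊2z₀/π⌋ + 1 = ⌊4.329⌋ + 1 = 5.

N = 5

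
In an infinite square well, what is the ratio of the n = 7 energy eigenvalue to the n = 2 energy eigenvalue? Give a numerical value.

12.25

E_n = n²π²ℏ²/(2mL²) so the ratio is n₂²/n₁² = 49/4 = 12.25.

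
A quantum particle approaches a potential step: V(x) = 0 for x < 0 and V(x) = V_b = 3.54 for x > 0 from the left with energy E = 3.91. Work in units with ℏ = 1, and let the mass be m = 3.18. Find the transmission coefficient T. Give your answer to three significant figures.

T = 0.720

The wavenumbers are k₁ = √(2mE)/ℏ = 4.987 on the left and k₂ = √(2m(E − V_b))/ℏ = 1.534 on the right.
Continuity of ψ and ψ′ at the step yields the reflection amplitude r = (k₁ − k₂)/(k₁ + k₂) = 0.5295; thus R = |r|² = 0.2804, T = 0.7196.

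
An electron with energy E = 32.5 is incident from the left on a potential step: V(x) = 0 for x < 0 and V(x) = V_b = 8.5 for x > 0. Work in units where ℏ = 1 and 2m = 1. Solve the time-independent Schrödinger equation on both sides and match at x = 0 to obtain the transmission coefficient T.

T = 0.994

On each side the TISE gives plane waves with k = √(2m(E − V))/ℏ: k₁ = √(2·½·32.5) = 5.701, k₂ = √(2·½·24) = 4.899.
Matching ψ and ψ′ at x = 0 gives r = (k₁ − k₂)/(k₁ + k₂), so R = r² = 0.005723 and T = 1 − R = 0.9943.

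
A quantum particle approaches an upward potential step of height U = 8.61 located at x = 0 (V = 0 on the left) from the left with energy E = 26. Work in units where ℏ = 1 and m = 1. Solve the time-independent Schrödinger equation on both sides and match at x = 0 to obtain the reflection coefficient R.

R = 0.0100

On each side the TISE gives plane waves with k = √(2m(E − V))/ℏ: k₁ = √(2·1·26) = 7.211, k₂ = √(2·1·17.39) = 5.897.
Continuity of ψ and ψ′ at the step yields the reflection amplitude r = (k₁ − k₂)/(k₁ + k₂) = 0.1002; thus R = |r|² = 0.01004, T = 0.9900.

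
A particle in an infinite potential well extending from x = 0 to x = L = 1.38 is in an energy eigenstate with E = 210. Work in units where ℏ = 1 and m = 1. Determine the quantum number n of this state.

n = 9

For an infinite well E_n = n²π²ℏ²/(2mL²), so n = (L/πℏ)√(2mE).
n = (1.38/π) × √(2 × 1 × 210) = 9.002 → n = 9.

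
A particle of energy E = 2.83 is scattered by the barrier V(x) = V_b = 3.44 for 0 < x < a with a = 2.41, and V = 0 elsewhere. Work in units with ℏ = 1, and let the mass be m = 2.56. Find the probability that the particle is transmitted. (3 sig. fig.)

E < V_b: inside the barrier ψ ∝ e^{±κx} with κ = √(2m(V_b − E))/ℏ = 1.767.
κa = 4.259, sinh(κa) = 35.37.
The exact tunnelling result is T⁻¹ = 1 + V_b² sinh²(κa) / [4E(V_b − E)] = 2144, so T = 0.000466.

T = 0.000466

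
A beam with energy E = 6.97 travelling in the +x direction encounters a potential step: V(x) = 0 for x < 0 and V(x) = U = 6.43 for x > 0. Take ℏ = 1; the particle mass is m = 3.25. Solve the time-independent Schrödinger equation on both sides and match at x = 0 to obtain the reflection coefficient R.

On each side the TISE gives plane waves with k = √(2m(E − V))/ℏ: k₁ = √(2·3.25·6.97) = 6.731, k₂ = √(2·3.25·0.54) = 1.873.
Continuity of ψ and ψ′ at the step yields the reflection amplitude r = (k₁ − k₂)/(k₁ + k₂) = 0.5645; thus R = |r|² = 0.3187, T = 0.6813.

R = 0.319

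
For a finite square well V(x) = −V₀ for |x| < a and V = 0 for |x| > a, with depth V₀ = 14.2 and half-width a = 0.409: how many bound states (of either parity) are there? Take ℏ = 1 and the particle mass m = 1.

N = 2

Define the well-strength parameter z₀ = (a/ℏ)√(2mV₀) = 0.409 × √(2·1·14.2) = 2.180.
The even/odd transcendental equations gain one root per π/2 in z₀, giving N = 1 + ⌊2z₀/π⌋ = 1 + ⌊1.388⌋ = 2.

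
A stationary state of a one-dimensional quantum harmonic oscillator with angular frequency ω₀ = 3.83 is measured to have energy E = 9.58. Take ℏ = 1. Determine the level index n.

n = 2

E_n = ℏω₀(n + ½) ⇒ n = E/(ℏω₀) − ½ = 9.58/3.83 − 0.5 = 2.001 → n = 2.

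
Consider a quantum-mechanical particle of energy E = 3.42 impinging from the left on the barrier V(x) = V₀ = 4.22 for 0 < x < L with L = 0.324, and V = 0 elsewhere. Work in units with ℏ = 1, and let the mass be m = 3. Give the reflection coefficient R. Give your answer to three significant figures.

R = 0.492

Since E < V₀ the interior solution is evanescent with decay constant κ = √(2m(V₀ − E))/ℏ = 2.191.
κL = 0.7098, sinh(κL) = 0.7710.
Matching ψ, ψ′ at both faces gives T = [1 + V₀² sinh²(κL) / (4E(V₀ − E))]⁻¹ = 1/1.967 = 0.508.
R = 1 − T = 0.492.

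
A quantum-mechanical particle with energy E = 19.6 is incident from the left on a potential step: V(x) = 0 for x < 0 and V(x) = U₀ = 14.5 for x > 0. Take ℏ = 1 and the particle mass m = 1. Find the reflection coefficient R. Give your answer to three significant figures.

On each side the TISE gives plane waves with k = √(2m(E − V))/ℏ: k₁ = √(2·1·19.6) = 6.261, k₂ = √(2·1·5.1) = 3.194.
Matching ψ and ψ′ at x = 0 gives r = (k₁ − k₂)/(k₁ + k₂), so R = r² = 0.1052 and T = 1 − R = 0.8948.

R = 0.105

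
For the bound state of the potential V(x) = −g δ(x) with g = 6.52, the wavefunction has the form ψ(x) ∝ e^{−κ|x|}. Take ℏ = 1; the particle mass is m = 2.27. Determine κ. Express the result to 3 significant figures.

Integrating the TISE across x = 0 gives the cusp condition ψ'(0⁺) − ψ'(0⁻) = −(2mg/ℏ²)ψ(0).
With ψ ∝ e^{−κ|x|} this yields −2κ = −2mg/ℏ², so κ = mg/ℏ² = 14.80.

κ = 14.8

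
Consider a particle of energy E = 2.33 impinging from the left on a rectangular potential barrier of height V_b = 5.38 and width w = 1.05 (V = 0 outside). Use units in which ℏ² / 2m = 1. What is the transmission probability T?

T = 0.0956

Since E < V_b the interior solution is evanescent with decay constant κ = √(2m(V_b − E))/ℏ = 1.746.
κw = 1.834, sinh(κw) = 3.049.
The exact tunnelling result is T⁻¹ = 1 + V_b² sinh²(κw) / [4E(V_b − E)] = 10.46, so T = 0.0956.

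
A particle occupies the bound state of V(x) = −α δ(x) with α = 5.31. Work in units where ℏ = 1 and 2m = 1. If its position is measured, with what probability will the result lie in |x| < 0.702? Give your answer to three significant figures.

The normalised bound state is ψ = √κ e^{−κ|x|} with κ = mα/ℏ² = 2.655.
P(|x| < d) = ∫_{−d}^{d} κ e^{−2κ|x|} dx = 1 − e^{−2κd} = 1 − e^{−3.728} = 0.9759.

P = 0.976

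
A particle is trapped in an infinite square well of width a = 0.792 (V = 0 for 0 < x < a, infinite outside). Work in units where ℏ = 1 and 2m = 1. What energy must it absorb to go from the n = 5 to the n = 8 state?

E_n = n²π²ℏ²/(2ma²), so ΔE = (8² − 5²) π²ℏ²/(2ma²).
ΔE = 39 × π² / (2 × 0.5 × 0.792²) = 613.6.

ΔE = 614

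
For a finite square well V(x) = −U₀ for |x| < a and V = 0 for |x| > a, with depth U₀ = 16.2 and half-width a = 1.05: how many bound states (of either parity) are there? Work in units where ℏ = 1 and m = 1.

Define the well-strength parameter z₀ = (a/ℏ)√(2mU₀) = 1.05 × √(2·1·16.2) = 5.977.
The even/odd transcendental equations gain one root per π/2 in z₀, giving N = 1 + ⌊2z₀/π⌋ = 1 + ⌊3.805⌋ = 4.

N = 4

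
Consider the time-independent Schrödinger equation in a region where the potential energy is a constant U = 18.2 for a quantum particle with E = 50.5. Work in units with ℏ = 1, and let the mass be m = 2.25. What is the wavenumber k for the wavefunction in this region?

With E > U the solution is oscillatory, ψ ∝ e^{±ikx} with k = √(2m(E − U))/ℏ.
k = √(2 × 2.25 × 32.3) = 12.06.

k = 12.1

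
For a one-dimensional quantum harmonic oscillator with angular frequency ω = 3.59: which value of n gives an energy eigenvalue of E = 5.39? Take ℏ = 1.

n = 1

E_n = ℏω(n + ½) ⇒ n = E/(ℏω) − ½ = 5.39/3.59 − 0.5 = 1.001 → n = 1.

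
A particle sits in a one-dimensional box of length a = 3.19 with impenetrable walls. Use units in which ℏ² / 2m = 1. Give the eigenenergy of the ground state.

Requiring ψ(0) = ψ(a) = 0 quantises k = nπ/a, hence E_n = ℏ²k²/2m = n²π²ℏ²/(2ma²).
E_1 = 1² × π² / (2 × 0.5 × 3.19²) = 0.9699.

E = 0.970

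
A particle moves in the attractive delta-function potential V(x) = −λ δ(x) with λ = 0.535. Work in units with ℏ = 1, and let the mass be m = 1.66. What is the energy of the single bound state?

The bound state is ψ(x) = √κ e^{−κ|x|}. The derivative jump ψ'(0⁺) − ψ'(0⁻) = −(2mλ/ℏ²)ψ(0) fixes κ = mλ/ℏ² = 0.8881.
Then E = −ℏ²κ²/(2m) = −mλ²/(2ℏ²) = -0.2376.

E = -0.238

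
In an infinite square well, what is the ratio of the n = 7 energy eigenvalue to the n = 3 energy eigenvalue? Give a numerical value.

E_n = n²π²ℏ²/(2mL²) so the ratio is n₂²/n₁² = 49/9 = 5.44444.

5.44444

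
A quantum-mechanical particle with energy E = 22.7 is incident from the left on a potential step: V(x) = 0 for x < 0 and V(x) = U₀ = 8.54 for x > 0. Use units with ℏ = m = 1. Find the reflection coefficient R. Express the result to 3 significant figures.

The wavenumbers are k₁ = √(2mE)/ℏ = 6.738 on the left and k₂ = √(2m(E − U₀))/ℏ = 5.322 on the right.
Continuity of ψ and ψ′ at the step yields the reflection amplitude r = (k₁ − k₂)/(k₁ + k₂) = 0.1174; thus R = |r|² = 0.01379, T = 0.9862.

R = 0.0138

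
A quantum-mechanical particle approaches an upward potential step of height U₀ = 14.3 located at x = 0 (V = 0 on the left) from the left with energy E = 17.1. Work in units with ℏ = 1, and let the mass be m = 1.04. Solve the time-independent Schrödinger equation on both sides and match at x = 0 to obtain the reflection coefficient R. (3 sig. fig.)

R = 0.180

The wavenumbers are k₁ = √(2mE)/ℏ = 5.964 on the left and k₂ = √(2m(E − U₀))/ℏ = 2.413 on the right.
Matching ψ and ψ′ at x = 0 gives r = (k₁ − k₂)/(k₁ + k₂), so R = r² = 0.1796 and T = 1 − R = 0.8204.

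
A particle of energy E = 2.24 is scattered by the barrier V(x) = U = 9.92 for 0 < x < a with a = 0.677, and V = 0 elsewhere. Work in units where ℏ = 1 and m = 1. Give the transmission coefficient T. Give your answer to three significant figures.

Since E < U the interior solution is evanescent with decay constant κ = √(2m(U − E))/ℏ = 3.919.
κa = 2.653, sinh(κa) = 7.065.
The exact tunnelling result is T⁻¹ = 1 + U² sinh²(κa) / [4E(U − E)] = 72.38, so T = 0.0138.

T = 0.0138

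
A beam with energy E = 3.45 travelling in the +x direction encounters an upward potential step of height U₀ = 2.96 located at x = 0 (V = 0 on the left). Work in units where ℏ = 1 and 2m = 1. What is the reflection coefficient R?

R = 0.205

On each side the TISE gives plane waves with k = √(2m(E − V))/ℏ: k₁ = √(2·½·3.45) = 1.857, k₂ = √(2·½·0.49) = 0.7000.
Continuity of ψ and ψ′ at the step yields the reflection amplitude r = (k₁ − k₂)/(k₁ + k₂) = 0.4526; thus R = |r|² = 0.2048, T = 0.7952.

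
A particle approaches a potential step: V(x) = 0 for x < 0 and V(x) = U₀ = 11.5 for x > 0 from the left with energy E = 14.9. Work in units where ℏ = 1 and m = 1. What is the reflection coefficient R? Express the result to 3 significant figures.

The wavenumbers are k₁ = √(2mE)/ℏ = 5.459 on the left and k₂ = √(2m(E − U₀))/ℏ = 2.608 on the right.
Continuity of ψ and ψ′ at the step yields the reflection amplitude r = (k₁ − k₂)/(k₁ + k₂) = 0.3535; thus R = |r|² = 0.1249, T = 0.8751.

R = 0.125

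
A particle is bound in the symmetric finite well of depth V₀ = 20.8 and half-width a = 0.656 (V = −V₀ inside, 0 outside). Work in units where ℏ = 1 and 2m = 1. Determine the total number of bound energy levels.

Define the well-strength parameter z₀ = (a/ℏ)√(2mV₀) = 0.656 × √(2·0.5·20.8) = 2.992.
A new bound state (alternating even/odd) appears each time z₀ passes a multiple of π/2, so N = ⌊2z₀/π⌋ + 1 = ⌊1.905⌋ + 1 = 2.

N = 2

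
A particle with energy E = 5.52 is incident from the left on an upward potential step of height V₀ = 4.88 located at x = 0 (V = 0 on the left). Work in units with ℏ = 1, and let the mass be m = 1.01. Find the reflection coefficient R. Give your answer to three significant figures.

On each side the TISE gives plane waves with k = √(2m(E − V))/ℏ: k₁ = √(2·1.01·5.52) = 3.339, k₂ = √(2·1.01·0.64) = 1.137.
Matching ψ and ψ′ at x = 0 gives r = (k₁ − k₂)/(k₁ + k₂), so R = r² = 0.2420 and T = 1 − R = 0.7580.

R = 0.242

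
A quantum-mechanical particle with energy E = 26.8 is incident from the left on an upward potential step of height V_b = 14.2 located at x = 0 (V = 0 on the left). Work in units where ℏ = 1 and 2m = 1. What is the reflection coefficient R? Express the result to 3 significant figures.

On each side the TISE gives plane waves with k = √(2m(E − V))/ℏ: k₁ = √(2·½·26.8) = 5.177, k₂ = √(2·½·12.6) = 3.550.
Matching ψ and ψ′ at x = 0 gives r = (k₁ − k₂)/(k₁ + k₂), so R = r² = 0.03477 and T = 1 − R = 0.9652.

R = 0.0348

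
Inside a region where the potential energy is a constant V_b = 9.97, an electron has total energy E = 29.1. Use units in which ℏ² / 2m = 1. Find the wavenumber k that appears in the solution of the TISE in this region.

With E > V_b the solution is oscillatory, ψ ∝ e^{±ikx} with k = √(2m(E − V_b))/ℏ.
k = √(2 × 0.5 × 19.13) = 4.374.

k = 4.37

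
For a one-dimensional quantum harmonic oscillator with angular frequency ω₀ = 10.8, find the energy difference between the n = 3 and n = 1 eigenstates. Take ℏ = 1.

E_n = ℏω₀(n + ½), so ΔE = (3 − 1) ℏω₀ = 2 × 10.8 = 21.60.

ΔE = 21.6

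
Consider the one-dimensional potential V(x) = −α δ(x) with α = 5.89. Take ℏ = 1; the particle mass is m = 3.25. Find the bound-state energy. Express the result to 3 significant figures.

E = -56.4

For x ≠ 0 the bound state is ψ ∝ e^{−κ|x|}; integrating the TISE across the delta gives the cusp condition 2κ = 2mα/ℏ², so κ = 19.14.
Then E = −ℏ²κ²/(2m) = −mα²/(2ℏ²) = -56.37.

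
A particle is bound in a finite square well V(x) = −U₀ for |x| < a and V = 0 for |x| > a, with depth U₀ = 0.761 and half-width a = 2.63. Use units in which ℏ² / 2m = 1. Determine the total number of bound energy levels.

The dimensionless depth is z₀ = a√(2mU₀)/ℏ = 2.63 × √(0.7610) = 2.294.
A new bound state (alternating even/odd) appears each time z₀ passes a multiple of π/2, so N = ⌊2z₀/π⌋ + 1 = ⌊1.461⌋ + 1 = 2.

N = 2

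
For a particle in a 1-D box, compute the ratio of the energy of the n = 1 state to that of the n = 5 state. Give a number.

0.04

E_n = n²π²ℏ²/(2mL²) so the ratio is n₂²/n₁² = 1/25 = 0.04.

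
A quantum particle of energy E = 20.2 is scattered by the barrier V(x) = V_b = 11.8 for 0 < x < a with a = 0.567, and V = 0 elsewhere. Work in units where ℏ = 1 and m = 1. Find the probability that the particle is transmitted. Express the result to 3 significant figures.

T = 0.902

E > V_b: inside the barrier k₂ = √(2m(E − V_b))/ℏ = 4.099, k₂a = 2.324.
Matching at both interfaces gives T⁻¹ = 1 + V_b² sin²(k₂a) / [4E(E − V_b)] = 1.109, hence T = 0.902.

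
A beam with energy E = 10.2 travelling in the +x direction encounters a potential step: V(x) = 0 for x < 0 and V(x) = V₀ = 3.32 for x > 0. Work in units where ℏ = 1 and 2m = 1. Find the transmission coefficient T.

On each side the TISE gives plane waves with k = √(2m(E − V))/ℏ: k₁ = √(2·½·10.2) = 3.194, k₂ = √(2·½·6.88) = 2.623.
Matching ψ and ψ′ at x = 0 gives r = (k₁ − k₂)/(k₁ + k₂), so R = r² = 0.009629 and T = 1 − R = 0.9904.

T = 0.990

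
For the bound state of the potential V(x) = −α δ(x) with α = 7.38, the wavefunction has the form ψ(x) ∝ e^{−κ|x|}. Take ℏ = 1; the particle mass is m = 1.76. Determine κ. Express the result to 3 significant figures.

Integrating the TISE across x = 0 gives the cusp condition ψ'(0⁺) − ψ'(0⁻) = −(2mα/ℏ²)ψ(0).
With ψ ∝ e^{−κ|x|} this yields −2κ = −2mα/ℏ², so κ = mα/ℏ² = 12.99.

κ = 13.0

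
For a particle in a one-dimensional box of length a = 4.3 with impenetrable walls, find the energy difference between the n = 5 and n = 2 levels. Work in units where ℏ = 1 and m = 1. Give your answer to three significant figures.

E_n = n²π²ℏ²/(2ma²), so ΔE = (5² − 2²) π²ℏ²/(2ma²).
ΔE = 21 × π² / (2 × 1 × 4.3²) = 5.605.

ΔE = 5.60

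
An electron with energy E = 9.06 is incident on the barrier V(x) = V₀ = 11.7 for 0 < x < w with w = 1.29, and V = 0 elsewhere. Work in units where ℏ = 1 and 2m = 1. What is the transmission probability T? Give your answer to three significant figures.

T = 0.0417

Since E < V₀ the interior solution is evanescent with decay constant κ = √(2m(V₀ − E))/ℏ = 1.625.
κw = 2.096, sinh(κw) = 4.005.
The exact tunnelling result is T⁻¹ = 1 + V₀² sinh²(κw) / [4E(V₀ − E)] = 23.95, so T = 0.0417.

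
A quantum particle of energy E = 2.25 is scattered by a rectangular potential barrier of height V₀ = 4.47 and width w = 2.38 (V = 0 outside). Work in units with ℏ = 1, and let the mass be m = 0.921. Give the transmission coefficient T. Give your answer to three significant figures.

T = 0.000264

E < V₀: inside the barrier ψ ∝ e^{±κx} with κ = √(2m(V₀ − E))/ℏ = 2.022.
κw = 4.813, sinh(κw) = 61.53.
Matching ψ, ψ′ at both faces gives T = [1 + V₀² sinh²(κw) / (4E(V₀ − E))]⁻¹ = 1/3788 = 0.000264.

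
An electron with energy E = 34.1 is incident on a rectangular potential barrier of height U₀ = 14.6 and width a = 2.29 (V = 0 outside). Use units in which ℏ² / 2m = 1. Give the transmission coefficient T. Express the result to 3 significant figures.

T = 0.969

E > U₀: inside the barrier k₂ = √(2m(E − U₀))/ℏ = 4.416, k₂a = 10.11.
Matching at both interfaces gives T⁻¹ = 1 + U₀² sin²(k₂a) / [4E(E − U₀)] = 1.032, hence T = 0.969.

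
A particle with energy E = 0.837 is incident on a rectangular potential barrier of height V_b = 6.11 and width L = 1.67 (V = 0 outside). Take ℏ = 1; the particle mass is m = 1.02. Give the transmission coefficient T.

Since E < V_b the interior solution is evanescent with decay constant κ = √(2m(V_b − E))/ℏ = 3.280.
κL = 5.477, sinh(κL) = 119.6.
Matching ψ, ψ′ at both faces gives T = [1 + V_b² sinh²(κL) / (4E(V_b − E))]⁻¹ = 1/30240 = 0.0000331.

T = 0.0000331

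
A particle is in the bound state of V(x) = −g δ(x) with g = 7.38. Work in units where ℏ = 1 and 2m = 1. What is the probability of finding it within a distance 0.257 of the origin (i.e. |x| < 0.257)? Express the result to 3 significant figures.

P = 0.850

The normalised bound state is ψ = √κ e^{−κ|x|} with κ = mg/ℏ² = 3.690.
P(|x| < d) = ∫_{−d}^{d} κ e^{−2κ|x|} dx = 1 − e^{−2κd} = 1 − e^{−1.897} = 0.8499.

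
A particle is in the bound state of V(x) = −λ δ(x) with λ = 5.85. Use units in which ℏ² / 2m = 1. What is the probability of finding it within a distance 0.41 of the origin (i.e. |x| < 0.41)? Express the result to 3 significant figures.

The normalised bound state is ψ = √κ e^{−κ|x|} with κ = mλ/ℏ² = 2.925.
P(|x| < d) = ∫_{−d}^{d} κ e^{−2κ|x|} dx = 1 − e^{−2κd} = 1 − e^{−2.399} = 0.9091.

P = 0.909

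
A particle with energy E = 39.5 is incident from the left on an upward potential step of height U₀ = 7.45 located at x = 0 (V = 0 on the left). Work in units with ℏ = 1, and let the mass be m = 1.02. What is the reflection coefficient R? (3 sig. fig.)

The wavenumbers are k₁ = √(2mE)/ℏ = 8.977 on the left and k₂ = √(2m(E − U₀))/ℏ = 8.086 on the right.
Matching ψ and ψ′ at x = 0 gives r = (k₁ − k₂)/(k₁ + k₂), so R = r² = 0.002725 and T = 1 − R = 0.9973.

R = 0.00273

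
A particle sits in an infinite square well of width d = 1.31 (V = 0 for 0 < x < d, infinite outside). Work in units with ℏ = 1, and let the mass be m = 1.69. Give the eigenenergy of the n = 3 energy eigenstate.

E = 15.3

Requiring ψ(0) = ψ(d) = 0 quantises k = nπ/d, hence E_n = ℏ²k²/2m = n²π²ℏ²/(2md²).
E_3 = 3² × π² / (2 × 1.69 × 1.31²) = 15.31.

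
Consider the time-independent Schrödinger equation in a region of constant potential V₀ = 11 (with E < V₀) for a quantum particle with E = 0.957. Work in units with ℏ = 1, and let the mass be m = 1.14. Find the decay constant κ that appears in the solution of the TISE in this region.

Since E < V₀ the TISE in this region is ψ'' = κ²ψ with κ = √(2m(V₀ − E))/ℏ.
κ = √(2 × 1.14 × 10.043) = 4.785.

κ = 4.79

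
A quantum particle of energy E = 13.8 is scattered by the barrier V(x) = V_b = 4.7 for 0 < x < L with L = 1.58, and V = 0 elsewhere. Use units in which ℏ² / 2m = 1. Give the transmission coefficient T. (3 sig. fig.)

T = 0.958

Above the barrier the interior wavenumber is k₂ = √(2m(E − V_b))/ℏ = 3.017, giving phase k₂L = 4.766.
Matching at both interfaces gives T⁻¹ = 1 + V_b² sin²(k₂L) / [4E(E − V_b)] = 1.044, hence T = 0.958.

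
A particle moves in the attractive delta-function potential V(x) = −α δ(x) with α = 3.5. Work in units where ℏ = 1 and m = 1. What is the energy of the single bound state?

E = -6.13

For x ≠ 0 the bound state is ψ ∝ e^{−κ|x|}; integrating the TISE across the delta gives the cusp condition 2κ = 2mα/ℏ², so κ = 3.500.
Then E = −ℏ²κ²/(2m) = −mα²/(2ℏ²) = -6.125.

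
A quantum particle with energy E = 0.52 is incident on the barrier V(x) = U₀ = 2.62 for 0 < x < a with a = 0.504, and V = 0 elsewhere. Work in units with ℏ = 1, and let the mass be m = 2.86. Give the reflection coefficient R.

R = 0.924

E < U₀: inside the barrier ψ ∝ e^{±κx} with κ = √(2m(U₀ − E))/ℏ = 3.466.
κa = 1.747, sinh(κa) = 2.781.
Matching ψ, ψ′ at both faces gives T = [1 + U₀² sinh²(κa) / (4E(U₀ − E))]⁻¹ = 1/13.15 = 0.0760.
R = 1 − T = 0.924.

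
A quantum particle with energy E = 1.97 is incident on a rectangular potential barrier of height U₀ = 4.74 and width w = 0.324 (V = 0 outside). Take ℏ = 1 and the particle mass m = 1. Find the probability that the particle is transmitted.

T = 0.580

E < U₀: inside the barrier ψ ∝ e^{±κx} with κ = √(2m(U₀ − E))/ℏ = 2.354.
κw = 0.7626, sinh(κw) = 0.8387.
The exact tunnelling result is T⁻¹ = 1 + U₀² sinh²(κw) / [4E(U₀ − E)] = 1.724, so T = 0.580.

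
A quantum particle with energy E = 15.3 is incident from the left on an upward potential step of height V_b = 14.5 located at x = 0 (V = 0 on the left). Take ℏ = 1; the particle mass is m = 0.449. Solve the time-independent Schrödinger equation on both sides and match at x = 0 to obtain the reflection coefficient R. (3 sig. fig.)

R = 0.394

The wavenumbers are k₁ = √(2mE)/ℏ = 3.707 on the left and k₂ = √(2m(E − V_b))/ℏ = 0.8476 on the right.
Matching ψ and ψ′ at x = 0 gives r = (k₁ − k₂)/(k₁ + k₂), so R = r² = 0.3941 and T = 1 − R = 0.6059.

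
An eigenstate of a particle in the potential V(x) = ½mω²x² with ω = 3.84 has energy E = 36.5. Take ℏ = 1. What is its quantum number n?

n = 9

Invert E_n = (n + ½)ℏω: n = E/ℏω − ½ = 9.005, so n = 9.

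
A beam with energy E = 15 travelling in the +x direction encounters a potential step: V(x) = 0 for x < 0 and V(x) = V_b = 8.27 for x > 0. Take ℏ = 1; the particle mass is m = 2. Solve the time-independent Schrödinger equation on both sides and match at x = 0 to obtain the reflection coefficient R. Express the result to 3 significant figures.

R = 0.0391

On each side the TISE gives plane waves with k = √(2m(E − V))/ℏ: k₁ = √(2·2·15) = 7.746, k₂ = √(2·2·6.73) = 5.188.
Continuity of ψ and ψ′ at the step yields the reflection amplitude r = (k₁ − k₂)/(k₁ + k₂) = 0.1977; thus R = |r|² = 0.03910, T = 0.9609.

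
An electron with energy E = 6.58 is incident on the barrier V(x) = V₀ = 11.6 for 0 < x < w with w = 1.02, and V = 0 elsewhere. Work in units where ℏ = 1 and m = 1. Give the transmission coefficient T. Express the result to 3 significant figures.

T = 0.00610

E < V₀: inside the barrier ψ ∝ e^{±κx} with κ = √(2m(V₀ − E))/ℏ = 3.169.
κw = 3.232, sinh(κw) = 12.64.
Matching ψ, ψ′ at both faces gives T = [1 + V₀² sinh²(κw) / (4E(V₀ − E))]⁻¹ = 1/163.8 = 0.00610.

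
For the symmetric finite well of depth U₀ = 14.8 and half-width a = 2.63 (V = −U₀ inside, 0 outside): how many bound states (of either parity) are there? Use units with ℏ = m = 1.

Define the well-strength parameter z₀ = (a/ℏ)√(2mU₀) = 2.63 × √(2·1·14.8) = 14.31.
A new bound state (alternating even/odd) appears each time z₀ passes a multiple of π/2, so N = ⌊2z₀/π⌋ + 1 = ⌊9.109⌋ + 1 = 10.

N = 10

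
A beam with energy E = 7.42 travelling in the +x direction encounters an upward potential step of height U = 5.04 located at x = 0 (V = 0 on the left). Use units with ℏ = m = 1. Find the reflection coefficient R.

R = 0.0766

The wavenumbers are k₁ = √(2mE)/ℏ = 3.852 on the left and k₂ = √(2m(E − U))/ℏ = 2.182 on the right.
Continuity of ψ and ψ′ at the step yields the reflection amplitude r = (k₁ − k₂)/(k₁ + k₂) = 0.2769; thus R = |r|² = 0.07665, T = 0.9234.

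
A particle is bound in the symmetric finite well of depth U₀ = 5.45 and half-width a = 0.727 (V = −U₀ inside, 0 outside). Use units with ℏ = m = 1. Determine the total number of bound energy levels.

N = 2

The dimensionless depth is z₀ = a√(2mU₀)/ℏ = 0.727 × √(10.90) = 2.400.
A new bound state (alternating even/odd) appears each time z₀ passes a multiple of π/2, so N = ⌊2z₀/π⌋ + 1 = ⌊1.528⌋ + 1 = 2.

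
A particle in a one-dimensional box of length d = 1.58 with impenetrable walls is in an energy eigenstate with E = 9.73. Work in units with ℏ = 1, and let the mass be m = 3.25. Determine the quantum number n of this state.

n = 4

For an infinite well E_n = n²π²ℏ²/(2md²), so n = (d/πℏ)√(2mE).
n = (1.58/π) × √(2 × 3.25 × 9.73) = 4.000 → n = 4.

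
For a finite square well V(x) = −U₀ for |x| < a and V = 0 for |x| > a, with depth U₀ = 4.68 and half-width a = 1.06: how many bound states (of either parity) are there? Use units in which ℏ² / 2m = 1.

N = 2

Define the well-strength parameter z₀ = (a/ℏ)√(2mU₀) = 1.06 × √(2·0.5·4.68) = 2.293.
A new bound state (alternating even/odd) appears each time z₀ passes a multiple of π/2, so N = ⌊2z₀/π⌋ + 1 = ⌊1.460⌋ + 1 = 2.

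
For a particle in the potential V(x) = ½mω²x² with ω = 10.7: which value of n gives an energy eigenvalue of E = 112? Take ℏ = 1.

Invert E_n = (n + ½)ℏω: n = E/ℏω − ½ = 9.967, so n = 10.

n = 10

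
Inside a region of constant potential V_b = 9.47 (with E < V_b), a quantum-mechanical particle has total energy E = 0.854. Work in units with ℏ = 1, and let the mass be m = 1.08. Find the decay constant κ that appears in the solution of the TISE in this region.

Since E < V_b the TISE in this region is ψ'' = κ²ψ with κ = √(2m(V_b − E))/ℏ.
κ = √(2 × 1.08 × 8.616) = 4.314.

κ = 4.31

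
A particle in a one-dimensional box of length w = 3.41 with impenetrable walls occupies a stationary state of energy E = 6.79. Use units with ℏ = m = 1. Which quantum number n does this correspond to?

n = 4

For an infinite well E_n = n²π²ℏ²/(2mw²), so n = (w/πℏ)√(2mE).
n = (3.41/π) × √(2 × 1 × 6.79) = 4.000 → n = 4.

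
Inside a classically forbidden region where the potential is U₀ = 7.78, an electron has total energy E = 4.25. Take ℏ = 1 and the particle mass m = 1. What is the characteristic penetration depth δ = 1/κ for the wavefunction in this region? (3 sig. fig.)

Since E < U₀ the TISE in this region is ψ'' = κ²ψ with κ = √(2m(U₀ − E))/ℏ.
κ = √(2 × 1 × 3.53) = 2.657. The penetration depth is δ = 1/κ = 0.376.

δ = 0.376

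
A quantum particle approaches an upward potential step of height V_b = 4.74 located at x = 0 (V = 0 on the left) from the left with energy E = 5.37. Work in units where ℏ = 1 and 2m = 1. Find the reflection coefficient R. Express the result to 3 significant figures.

R = 0.240

The wavenumbers are k₁ = √(2mE)/ℏ = 2.317 on the left and k₂ = √(2m(E − V_b))/ℏ = 0.7937 on the right.
Matching ψ and ψ′ at x = 0 gives r = (k₁ − k₂)/(k₁ + k₂), so R = r² = 0.2398 and T = 1 − R = 0.7602.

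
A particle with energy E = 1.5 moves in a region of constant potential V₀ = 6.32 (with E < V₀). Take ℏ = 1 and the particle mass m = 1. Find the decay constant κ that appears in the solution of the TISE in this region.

κ = 3.10

Since E < V₀ the TISE in this region is ψ'' = κ²ψ with κ = √(2m(V₀ − E))/ℏ.
κ = √(2 × 1 × 4.82) = 3.105.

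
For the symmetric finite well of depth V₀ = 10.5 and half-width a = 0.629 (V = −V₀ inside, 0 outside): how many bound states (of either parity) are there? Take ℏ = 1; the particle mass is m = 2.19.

N = 3

Define the well-strength parameter z₀ = (a/ℏ)√(2mV₀) = 0.629 × √(2·2.19·10.5) = 4.266.
A new bound state (alternating even/odd) appears each time z₀ passes a multiple of π/2, so N = ⌊2z₀/π⌋ + 1 = ⌊2.716⌋ + 1 = 3.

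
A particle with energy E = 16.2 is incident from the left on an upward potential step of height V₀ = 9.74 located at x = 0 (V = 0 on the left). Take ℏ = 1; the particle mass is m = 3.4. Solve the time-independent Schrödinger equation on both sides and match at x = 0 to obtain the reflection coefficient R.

The wavenumbers are k₁ = √(2mE)/ℏ = 10.50 on the left and k₂ = √(2m(E − V₀))/ℏ = 6.628 on the right.
Continuity of ψ and ψ′ at the step yields the reflection amplitude r = (k₁ − k₂)/(k₁ + k₂) = 0.2259; thus R = |r|² = 0.05102, T = 0.9490.

R = 0.0510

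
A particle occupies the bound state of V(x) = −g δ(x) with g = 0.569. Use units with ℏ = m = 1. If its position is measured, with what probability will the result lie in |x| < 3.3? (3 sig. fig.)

P = 0.977

The normalised bound state is ψ = √κ e^{−κ|x|} with κ = mg/ℏ² = 0.5690.
P(|x| < d) = ∫_{−d}^{d} κ e^{−2κ|x|} dx = 1 − e^{−2κd} = 1 − e^{−3.755} = 0.9766.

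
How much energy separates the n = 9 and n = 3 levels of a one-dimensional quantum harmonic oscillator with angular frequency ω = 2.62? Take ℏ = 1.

E_n = ℏω(n + ½), so ΔE = (9 − 3) ℏω = 6 × 2.62 = 15.72.

ΔE = 15.7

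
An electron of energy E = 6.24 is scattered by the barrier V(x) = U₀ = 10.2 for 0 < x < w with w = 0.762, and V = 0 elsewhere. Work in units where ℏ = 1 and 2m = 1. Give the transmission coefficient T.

E < U₀: inside the barrier ψ ∝ e^{±κx} with κ = √(2m(U₀ − E))/ℏ = 1.990.
κw = 1.516, sinh(κw) = 2.168.
Matching ψ, ψ′ at both faces gives T = [1 + U₀² sinh²(κw) / (4E(U₀ − E))]⁻¹ = 1/5.948 = 0.168.

T = 0.168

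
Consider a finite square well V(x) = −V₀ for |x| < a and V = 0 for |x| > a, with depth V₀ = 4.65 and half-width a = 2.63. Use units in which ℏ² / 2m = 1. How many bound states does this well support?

N = 4

Define the well-strength parameter z₀ = (a/ℏ)√(2mV₀) = 2.63 × √(2·0.5·4.65) = 5.671.
The even/odd transcendental equations gain one root per π/2 in z₀, giving N = 1 + ⌊2z₀/π⌋ = 1 + ⌊3.610⌋ = 4.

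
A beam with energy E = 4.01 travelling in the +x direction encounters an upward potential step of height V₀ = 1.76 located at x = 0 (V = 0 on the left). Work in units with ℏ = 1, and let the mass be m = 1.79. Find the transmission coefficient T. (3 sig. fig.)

On each side the TISE gives plane waves with k = √(2m(E − V))/ℏ: k₁ = √(2·1.79·4.01) = 3.789, k₂ = √(2·1.79·2.25) = 2.838.
Matching ψ and ψ′ at x = 0 gives r = (k₁ − k₂)/(k₁ + k₂), so R = r² = 0.02058 and T = 1 − R = 0.9794.

T = 0.979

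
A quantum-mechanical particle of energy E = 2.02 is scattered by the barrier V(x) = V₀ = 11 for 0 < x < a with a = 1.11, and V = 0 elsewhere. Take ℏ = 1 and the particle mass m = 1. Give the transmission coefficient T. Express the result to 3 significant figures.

T = 0.000197

E < V₀: inside the barrier ψ ∝ e^{±κx} with κ = √(2m(V₀ − E))/ℏ = 4.238.
κa = 4.704, sinh(κa) = 55.19.
Matching ψ, ψ′ at both faces gives T = [1 + V₀² sinh²(κa) / (4E(V₀ − E))]⁻¹ = 1/5081 = 0.000197.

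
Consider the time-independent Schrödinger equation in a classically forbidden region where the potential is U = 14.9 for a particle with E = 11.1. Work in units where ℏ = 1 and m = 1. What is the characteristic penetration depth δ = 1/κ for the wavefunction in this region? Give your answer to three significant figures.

δ = 0.363

Since E < U the TISE in this region is ψ'' = κ²ψ with κ = √(2m(U − E))/ℏ.
κ = √(2 × 1 × 3.8) = 2.757. The penetration depth is δ = 1/κ = 0.363.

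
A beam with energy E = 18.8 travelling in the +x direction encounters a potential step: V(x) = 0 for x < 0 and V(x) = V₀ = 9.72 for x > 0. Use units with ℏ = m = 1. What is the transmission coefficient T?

T = 0.968

On each side the TISE gives plane waves with k = √(2m(E − V))/ℏ: k₁ = √(2·1·18.8) = 6.132, k₂ = √(2·1·9.08) = 4.261.
Continuity of ψ and ψ′ at the step yields the reflection amplitude r = (k₁ − k₂)/(k₁ + k₂) = 0.1800; thus R = |r|² = 0.03239, T = 0.9676.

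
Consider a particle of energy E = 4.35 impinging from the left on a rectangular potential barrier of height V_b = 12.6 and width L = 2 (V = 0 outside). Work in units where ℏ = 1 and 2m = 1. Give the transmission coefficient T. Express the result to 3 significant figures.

T = 0.0000370

E < V_b: inside the barrier ψ ∝ e^{±κx} with κ = √(2m(V_b − E))/ℏ = 2.872.
κL = 5.745, sinh(κL) = 156.2.
Matching ψ, ψ′ at both faces gives T = [1 + V_b² sinh²(κL) / (4E(V_b − E))]⁻¹ = 1/27000 = 0.0000370.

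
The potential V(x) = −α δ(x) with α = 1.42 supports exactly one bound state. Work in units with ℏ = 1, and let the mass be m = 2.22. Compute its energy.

The bound state is ψ(x) = √κ e^{−κ|x|}. The derivative jump ψ'(0⁺) − ψ'(0⁻) = −(2mα/ℏ²)ψ(0) fixes κ = mα/ℏ² = 3.152.
Then E = −ℏ²κ²/(2m) = −mα²/(2ℏ²) = -2.238.

E = -2.24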